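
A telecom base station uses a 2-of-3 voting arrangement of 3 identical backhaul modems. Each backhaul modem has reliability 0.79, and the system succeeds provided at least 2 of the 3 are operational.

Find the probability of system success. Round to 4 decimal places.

0.8862

R = Σ_{i=2}^{3} C(3,i) p^i (1−p)^{3−i} with p = 0.79
C(3,2)·0.79^2·0.21^1 = 0.393183
C(3,3)·0.79^3·0.21^0 = 0.493039
Sum = 0.8862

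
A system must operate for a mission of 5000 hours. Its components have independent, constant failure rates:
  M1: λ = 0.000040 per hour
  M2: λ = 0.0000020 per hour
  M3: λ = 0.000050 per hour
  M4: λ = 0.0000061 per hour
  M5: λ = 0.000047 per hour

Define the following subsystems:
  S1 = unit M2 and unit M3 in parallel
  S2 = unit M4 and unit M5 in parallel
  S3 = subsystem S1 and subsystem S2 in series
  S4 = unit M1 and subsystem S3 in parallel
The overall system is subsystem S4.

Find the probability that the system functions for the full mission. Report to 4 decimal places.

R(M1) = exp(−0.000040 × 5000) = 0.818731
R(M2) = exp(−0.0000020 × 5000) = 0.990050
R(M3) = exp(−0.000050 × 5000) = 0.778801
R(M4) = exp(−0.0000061 × 5000) = 0.969960
R(M5) = exp(−0.000047 × 5000) = 0.790571
Parallel (M2 and M3): 1 − (1 − 0.990050)(1 − 0.778801) = 0.997799
Parallel (M4 and M5): 1 − (1 − 0.969960)(1 − 0.790571) = 0.993709
Series ([0.997799] and [0.993709]): 0.997799 × 0.993709 = 0.991522
Parallel (M1 and [0.991522]): 1 − (1 − 0.818731)(1 − 0.991522) = 0.9985

0.9985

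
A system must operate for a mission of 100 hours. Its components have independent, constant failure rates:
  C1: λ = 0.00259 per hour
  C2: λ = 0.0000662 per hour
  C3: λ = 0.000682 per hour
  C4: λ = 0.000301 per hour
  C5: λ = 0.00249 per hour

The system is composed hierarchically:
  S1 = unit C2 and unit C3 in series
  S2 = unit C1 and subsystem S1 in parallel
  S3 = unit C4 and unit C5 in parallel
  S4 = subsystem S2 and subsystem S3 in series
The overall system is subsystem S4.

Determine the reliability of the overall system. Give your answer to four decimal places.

0.9771

R(C1) = exp(−0.00259 × 100) = 0.771823
R(C2) = exp(−0.0000662 × 100) = 0.993402
R(C3) = exp(−0.000682 × 100) = 0.934074
R(C4) = exp(−0.000301 × 100) = 0.970348
R(C5) = exp(−0.00249 × 100) = 0.779580
Series (C2 and C3): 0.993402 × 0.934074 = 0.927911
Parallel (C1 and [0.927911]): 1 − (1 − 0.771823)(1 − 0.927911) = 0.983551
Parallel (C4 and C5): 1 − (1 − 0.970348)(1 − 0.779580) = 0.993464
Series ([0.983551] and [0.993464]): 0.983551 × 0.993464 = 0.9771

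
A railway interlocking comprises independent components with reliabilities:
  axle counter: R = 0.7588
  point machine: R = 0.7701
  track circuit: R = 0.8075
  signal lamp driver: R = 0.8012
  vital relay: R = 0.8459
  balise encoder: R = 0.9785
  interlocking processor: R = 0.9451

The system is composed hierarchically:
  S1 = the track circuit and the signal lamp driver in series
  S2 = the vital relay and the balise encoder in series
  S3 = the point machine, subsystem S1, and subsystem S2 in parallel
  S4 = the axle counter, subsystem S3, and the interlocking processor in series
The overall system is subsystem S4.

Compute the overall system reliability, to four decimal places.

Series (track circuit and signal lamp driver): 0.807500 × 0.801200 = 0.646969
Series (vital relay and balise encoder): 0.845900 × 0.978500 = 0.827713
Parallel (point machine, [0.646969], and [0.827713]): 1 − (1 − 0.770100)(1 − 0.646969)(1 − 0.827713) = 0.986017
Series (axle counter, [0.986017], and interlocking processor): 0.758800 × 0.986017 × 0.945100 = 0.7071

0.7071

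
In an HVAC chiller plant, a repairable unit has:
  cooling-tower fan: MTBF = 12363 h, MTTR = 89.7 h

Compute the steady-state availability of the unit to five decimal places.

0.99280

A(cooling-tower fan) = MTBF/(MTBF+MTTR) = 12363/(12363+89.7) = 0.99280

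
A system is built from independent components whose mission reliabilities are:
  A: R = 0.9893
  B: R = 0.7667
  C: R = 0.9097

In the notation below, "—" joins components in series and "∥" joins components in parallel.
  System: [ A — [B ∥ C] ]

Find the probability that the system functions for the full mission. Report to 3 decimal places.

0.968

Parallel (B and C): 1 − (1 − 0.76670)(1 − 0.90970) = 0.97893
Series (A and [0.97893]): 0.98930 × 0.97893 = 0.968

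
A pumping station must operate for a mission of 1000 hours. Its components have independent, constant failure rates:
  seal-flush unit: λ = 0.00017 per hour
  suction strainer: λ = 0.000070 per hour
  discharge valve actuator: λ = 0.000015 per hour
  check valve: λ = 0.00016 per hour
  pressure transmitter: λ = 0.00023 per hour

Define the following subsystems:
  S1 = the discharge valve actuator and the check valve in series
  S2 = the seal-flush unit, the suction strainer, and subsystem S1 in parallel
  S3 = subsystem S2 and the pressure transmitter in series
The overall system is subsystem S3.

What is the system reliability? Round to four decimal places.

R(seal-flush unit) = exp(−0.00017 × 1000) = 0.843665
R(suction strainer) = exp(−0.000070 × 1000) = 0.932394
R(discharge valve actuator) = exp(−0.000015 × 1000) = 0.985112
R(check valve) = exp(−0.00016 × 1000) = 0.852144
R(pressure transmitter) = exp(−0.00023 × 1000) = 0.794534
Series (discharge valve actuator and check valve): 0.985112 × 0.852144 = 0.839457
Parallel (seal-flush unit, suction strainer, and [0.839457]): 1 − (1 − 0.843665)(1 − 0.932394)(1 − 0.839457) = 0.998303
Series ([0.998303] and pressure transmitter): 0.998303 × 0.794534 = 0.7932

0.7932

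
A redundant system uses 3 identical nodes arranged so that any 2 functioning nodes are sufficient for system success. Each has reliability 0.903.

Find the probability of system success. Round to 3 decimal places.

R = Σ_{i=2}^{3} C(3,i) p^i (1−p)^{3−i} with p = 0.903
C(3,2)·0.903^2·0.097^1 = 0.23728
C(3,3)·0.903^3·0.097^0 = 0.73631
Sum = 0.974

0.974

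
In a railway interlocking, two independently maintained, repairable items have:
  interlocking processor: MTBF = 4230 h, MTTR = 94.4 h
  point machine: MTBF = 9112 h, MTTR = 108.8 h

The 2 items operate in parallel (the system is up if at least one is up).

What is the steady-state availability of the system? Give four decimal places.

A(interlocking processor) = MTBF/(MTBF+MTTR) = 4230/(4230+94.4) = 0.978170
A(point machine) = MTBF/(MTBF+MTTR) = 9112/(9112+108.8) = 0.988201
Parallel availability: 1 − (1 − 0.978170)(1 − 0.988201) = 0.9997

0.9997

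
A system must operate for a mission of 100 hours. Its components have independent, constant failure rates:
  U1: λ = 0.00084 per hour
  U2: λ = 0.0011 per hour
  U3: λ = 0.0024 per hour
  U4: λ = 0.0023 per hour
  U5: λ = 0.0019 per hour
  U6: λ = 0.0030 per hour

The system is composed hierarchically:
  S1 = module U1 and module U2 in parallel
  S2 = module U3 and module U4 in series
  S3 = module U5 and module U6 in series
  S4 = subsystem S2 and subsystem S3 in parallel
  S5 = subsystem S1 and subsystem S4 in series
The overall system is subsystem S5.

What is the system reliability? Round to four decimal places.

0.8476

R(U1) = exp(−0.00084 × 100) = 0.919431
R(U2) = exp(−0.0011 × 100) = 0.895834
R(U3) = exp(−0.0024 × 100) = 0.786628
R(U4) = exp(−0.0023 × 100) = 0.794534
R(U5) = exp(−0.0019 × 100) = 0.826959
R(U6) = exp(−0.0030 × 100) = 0.740818
Parallel (U1 and U2): 1 − (1 − 0.919431)(1 − 0.895834) = 0.991607
Series (U3 and U4): 0.786628 × 0.794534 = 0.625003
Series (U5 and U6): 0.826959 × 0.740818 = 0.612626
Parallel ([0.625003] and [0.612626]): 1 − (1 − 0.625003)(1 − 0.612626) = 0.854736
Series ([0.991607] and [0.854736]): 0.991607 × 0.854736 = 0.8476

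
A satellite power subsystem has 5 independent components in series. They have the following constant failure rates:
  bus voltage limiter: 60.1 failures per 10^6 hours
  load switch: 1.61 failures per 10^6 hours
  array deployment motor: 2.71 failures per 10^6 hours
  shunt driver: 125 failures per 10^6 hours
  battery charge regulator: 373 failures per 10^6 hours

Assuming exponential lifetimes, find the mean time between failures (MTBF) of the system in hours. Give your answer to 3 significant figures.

1780

Series of exponential components: λ_sys = Σ λ_i
λ_sys = 0.0000601 + 0.00000161 + 0.00000271 + 0.000125 + 0.000373 = 5.6242e-04 /h
MTBF = 1 / λ_sys = 1780 h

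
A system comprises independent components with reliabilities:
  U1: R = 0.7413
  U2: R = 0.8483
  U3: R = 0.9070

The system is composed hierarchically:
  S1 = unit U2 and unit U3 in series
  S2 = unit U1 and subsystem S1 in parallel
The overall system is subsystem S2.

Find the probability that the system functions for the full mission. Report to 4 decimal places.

Series (U2 and U3): 0.848300 × 0.907000 = 0.769408
Parallel (U1 and [0.769408]): 1 − (1 − 0.741300)(1 − 0.769408) = 0.9403

0.9403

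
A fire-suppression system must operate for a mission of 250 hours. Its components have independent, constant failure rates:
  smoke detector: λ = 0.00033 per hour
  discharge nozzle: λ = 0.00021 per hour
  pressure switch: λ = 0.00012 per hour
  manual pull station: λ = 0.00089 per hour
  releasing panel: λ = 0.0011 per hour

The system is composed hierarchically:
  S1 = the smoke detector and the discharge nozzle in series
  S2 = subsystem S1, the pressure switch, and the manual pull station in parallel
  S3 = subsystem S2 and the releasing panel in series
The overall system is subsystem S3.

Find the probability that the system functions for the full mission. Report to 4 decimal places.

R(smoke detector) = exp(−0.00033 × 250) = 0.920811
R(discharge nozzle) = exp(−0.00021 × 250) = 0.948854
R(pressure switch) = exp(−0.00012 × 250) = 0.970446
R(manual pull station) = exp(−0.00089 × 250) = 0.800515
R(releasing panel) = exp(−0.0011 × 250) = 0.759572
Series (smoke detector and discharge nozzle): 0.920811 × 0.948854 = 0.873715
Parallel ([0.873715], pressure switch, and manual pull station): 1 − (1 − 0.873715)(1 − 0.970446)(1 − 0.800515) = 0.999255
Series ([0.999255] and releasing panel): 0.999255 × 0.759572 = 0.7590

0.7590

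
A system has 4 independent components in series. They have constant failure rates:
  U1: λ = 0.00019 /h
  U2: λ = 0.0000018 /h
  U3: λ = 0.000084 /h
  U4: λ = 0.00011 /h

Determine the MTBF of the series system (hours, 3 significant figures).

Series of exponential components: λ_sys = Σ λ_i
λ_sys = 0.00019 + 0.0000018 + 0.000084 + 0.00011 = 3.8580e-04 /h
MTBF = 1 / λ_sys = 2590 h

2590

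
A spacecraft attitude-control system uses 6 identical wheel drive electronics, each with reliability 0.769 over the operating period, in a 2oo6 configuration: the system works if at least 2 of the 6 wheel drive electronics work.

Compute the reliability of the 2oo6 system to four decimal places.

0.9968

R = Σ_{i=2}^{6} C(6,i) p^i (1−p)^{6−i} with p = 0.769
C(6,2)·0.769^2·0.231^4 = 0.025258
C(6,3)·0.769^3·0.231^3 = 0.112110
C(6,4)·0.769^4·0.231^2 = 0.279911
C(6,5)·0.769^5·0.231^1 = 0.372730
C(6,6)·0.769^6·0.231^0 = 0.206804
Sum = 0.9968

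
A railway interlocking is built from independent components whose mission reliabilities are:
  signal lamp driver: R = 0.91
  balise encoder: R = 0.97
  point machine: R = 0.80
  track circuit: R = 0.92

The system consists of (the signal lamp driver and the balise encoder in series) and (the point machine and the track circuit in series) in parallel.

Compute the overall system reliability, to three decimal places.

0.969

Series (signal lamp driver and balise encoder): 0.91000 × 0.97000 = 0.88270
Series (point machine and track circuit): 0.80000 × 0.92000 = 0.73600
Parallel ([0.88270] and [0.73600]): 1 − (1 − 0.88270)(1 − 0.73600) = 0.969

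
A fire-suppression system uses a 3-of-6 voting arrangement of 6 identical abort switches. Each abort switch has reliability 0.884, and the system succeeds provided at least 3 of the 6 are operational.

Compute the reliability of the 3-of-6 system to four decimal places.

0.9978

R = Σ_{i=3}^{6} C(6,i) p^i (1−p)^{6−i} with p = 0.884
C(6,3)·0.884^3·0.116^3 = 0.021566
C(6,4)·0.884^4·0.116^2 = 0.123258
C(6,5)·0.884^5·0.116^1 = 0.375725
C(6,6)·0.884^6·0.116^0 = 0.477214
Sum = 0.9978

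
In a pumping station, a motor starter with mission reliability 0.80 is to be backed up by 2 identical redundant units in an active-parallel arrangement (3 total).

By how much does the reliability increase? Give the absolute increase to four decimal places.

0.1920

R_before = 0.80
R_after = 1 − (1 − 0.80)^3 = 0.9920
ΔR = 0.9920 − 0.80 = 0.1920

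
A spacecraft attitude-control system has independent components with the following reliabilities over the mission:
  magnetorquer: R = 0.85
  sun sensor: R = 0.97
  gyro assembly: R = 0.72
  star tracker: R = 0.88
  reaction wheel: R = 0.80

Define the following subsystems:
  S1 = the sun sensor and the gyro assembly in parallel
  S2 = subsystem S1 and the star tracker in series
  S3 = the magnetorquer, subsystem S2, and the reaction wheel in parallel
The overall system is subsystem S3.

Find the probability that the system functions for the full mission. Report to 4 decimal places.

0.9962

Parallel (sun sensor and gyro assembly): 1 − (1 − 0.970000)(1 − 0.720000) = 0.991600
Series ([0.991600] and star tracker): 0.991600 × 0.880000 = 0.872608
Parallel (magnetorquer, [0.872608], and reaction wheel): 1 − (1 − 0.850000)(1 − 0.872608)(1 − 0.800000) = 0.9962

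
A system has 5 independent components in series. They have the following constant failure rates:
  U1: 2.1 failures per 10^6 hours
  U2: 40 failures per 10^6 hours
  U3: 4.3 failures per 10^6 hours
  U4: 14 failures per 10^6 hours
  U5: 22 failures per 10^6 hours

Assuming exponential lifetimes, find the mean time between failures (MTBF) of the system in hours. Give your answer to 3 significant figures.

12100

Series of exponential components: λ_sys = Σ λ_i
λ_sys = 0.0000021 + 0.000040 + 0.0000043 + 0.000014 + 0.000022 = 8.2400e-05 /h
MTBF = 1 / λ_sys = 12100 h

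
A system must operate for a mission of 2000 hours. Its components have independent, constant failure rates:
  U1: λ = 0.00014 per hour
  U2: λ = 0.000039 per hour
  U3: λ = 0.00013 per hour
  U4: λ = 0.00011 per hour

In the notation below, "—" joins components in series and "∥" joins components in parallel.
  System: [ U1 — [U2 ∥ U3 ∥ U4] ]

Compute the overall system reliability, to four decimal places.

0.7532

R(U1) = exp(−0.00014 × 2000) = 0.755784
R(U2) = exp(−0.000039 × 2000) = 0.924964
R(U3) = exp(−0.00013 × 2000) = 0.771052
R(U4) = exp(−0.00011 × 2000) = 0.802519
Parallel (U2, U3, and U4): 1 − (1 − 0.924964)(1 − 0.771052)(1 − 0.802519) = 0.996607
Series (U1 and [0.996607]): 0.755784 × 0.996607 = 0.7532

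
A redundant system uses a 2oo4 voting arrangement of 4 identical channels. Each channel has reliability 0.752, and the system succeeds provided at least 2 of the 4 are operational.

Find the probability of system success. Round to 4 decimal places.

0.9503

R = Σ_{i=2}^{4} C(4,i) p^i (1−p)^{4−i} with p = 0.752
C(4,2)·0.752^2·0.248^2 = 0.208685
C(4,3)·0.752^3·0.248^1 = 0.421857
C(4,4)·0.752^4·0.248^0 = 0.319795
Sum = 0.9503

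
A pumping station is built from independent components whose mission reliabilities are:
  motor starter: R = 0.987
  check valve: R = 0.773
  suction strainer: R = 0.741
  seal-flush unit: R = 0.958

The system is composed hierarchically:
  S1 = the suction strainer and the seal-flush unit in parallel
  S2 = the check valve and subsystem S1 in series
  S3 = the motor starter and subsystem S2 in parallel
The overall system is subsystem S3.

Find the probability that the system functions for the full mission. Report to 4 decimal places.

0.9969

Parallel (suction strainer and seal-flush unit): 1 − (1 − 0.741000)(1 − 0.958000) = 0.989122
Series (check valve and [0.989122]): 0.773000 × 0.989122 = 0.764591
Parallel (motor starter and [0.764591]): 1 − (1 − 0.987000)(1 − 0.764591) = 0.9969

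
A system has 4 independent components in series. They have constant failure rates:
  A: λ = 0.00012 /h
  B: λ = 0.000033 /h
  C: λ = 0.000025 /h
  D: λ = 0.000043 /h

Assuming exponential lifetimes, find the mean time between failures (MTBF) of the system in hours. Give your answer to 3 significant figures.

Series of exponential components: λ_sys = Σ λ_i
λ_sys = 0.00012 + 0.000033 + 0.000025 + 0.000043 = 2.2100e-04 /h
MTBF = 1 / λ_sys = 4520 h

4520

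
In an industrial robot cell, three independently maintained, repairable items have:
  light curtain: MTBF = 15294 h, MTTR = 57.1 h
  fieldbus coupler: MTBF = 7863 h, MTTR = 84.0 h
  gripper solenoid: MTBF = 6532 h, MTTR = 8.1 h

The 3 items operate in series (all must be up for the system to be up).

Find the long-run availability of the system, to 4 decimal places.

0.9845

A(light curtain) = MTBF/(MTBF+MTTR) = 15294/(15294+57.1) = 0.996280
A(fieldbus coupler) = MTBF/(MTBF+MTTR) = 7863/(7863+84.0) = 0.989430
A(gripper solenoid) = MTBF/(MTBF+MTTR) = 6532/(6532+8.1) = 0.998761
Series availability: 0.996280 × 0.989430 × 0.998761 = 0.9845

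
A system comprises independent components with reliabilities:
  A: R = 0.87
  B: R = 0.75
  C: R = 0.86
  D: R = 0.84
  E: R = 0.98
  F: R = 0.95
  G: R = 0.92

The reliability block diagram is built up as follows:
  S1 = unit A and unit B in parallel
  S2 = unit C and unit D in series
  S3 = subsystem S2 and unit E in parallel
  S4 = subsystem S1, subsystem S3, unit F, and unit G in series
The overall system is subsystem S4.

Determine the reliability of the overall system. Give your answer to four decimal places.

0.8409

Parallel (A and B): 1 − (1 − 0.870000)(1 − 0.750000) = 0.967500
Series (C and D): 0.860000 × 0.840000 = 0.722400
Parallel ([0.722400] and E): 1 − (1 − 0.722400)(1 − 0.980000) = 0.994448
Series ([0.967500], [0.994448], F, and G): 0.967500 × 0.994448 × 0.950000 × 0.920000 = 0.8409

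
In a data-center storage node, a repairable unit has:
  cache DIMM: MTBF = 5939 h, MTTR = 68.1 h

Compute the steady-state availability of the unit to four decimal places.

A(cache DIMM) = MTBF/(MTBF+MTTR) = 5939/(5939+68.1) = 0.9887

0.9887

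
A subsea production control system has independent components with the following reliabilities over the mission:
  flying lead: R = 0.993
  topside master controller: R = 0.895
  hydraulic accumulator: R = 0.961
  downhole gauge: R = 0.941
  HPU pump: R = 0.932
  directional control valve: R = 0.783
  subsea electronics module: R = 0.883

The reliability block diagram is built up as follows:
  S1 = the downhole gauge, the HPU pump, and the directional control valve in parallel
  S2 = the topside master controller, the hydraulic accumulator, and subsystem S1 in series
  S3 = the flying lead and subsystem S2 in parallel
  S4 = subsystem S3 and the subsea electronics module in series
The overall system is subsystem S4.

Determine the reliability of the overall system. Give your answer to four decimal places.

Parallel (downhole gauge, HPU pump, and directional control valve): 1 − (1 − 0.941000)(1 − 0.932000)(1 − 0.783000) = 0.999129
Series (topside master controller, hydraulic accumulator, and [0.999129]): 0.895000 × 0.961000 × 0.999129 = 0.859346
Parallel (flying lead and [0.859346]): 1 − (1 − 0.993000)(1 − 0.859346) = 0.999015
Series ([0.999015] and subsea electronics module): 0.999015 × 0.883000 = 0.8821

0.8821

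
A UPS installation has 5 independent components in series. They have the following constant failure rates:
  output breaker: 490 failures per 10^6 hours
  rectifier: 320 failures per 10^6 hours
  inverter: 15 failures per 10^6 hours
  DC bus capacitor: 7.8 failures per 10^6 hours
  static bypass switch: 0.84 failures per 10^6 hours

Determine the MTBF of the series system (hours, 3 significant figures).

1200

Series of exponential components: λ_sys = Σ λ_i
λ_sys = 0.00049 + 0.00032 + 0.000015 + 0.0000078 + 0.00000084 = 8.3364e-04 /h
MTBF = 1 / λ_sys = 1200 h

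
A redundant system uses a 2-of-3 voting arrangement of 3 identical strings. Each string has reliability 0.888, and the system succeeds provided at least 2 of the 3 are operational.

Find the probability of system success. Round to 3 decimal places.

0.965

R = Σ_{i=2}^{3} C(3,i) p^i (1−p)^{3−i} with p = 0.888
C(3,2)·0.888^2·0.112^1 = 0.26495
C(3,3)·0.888^3·0.112^0 = 0.70023
Sum = 0.965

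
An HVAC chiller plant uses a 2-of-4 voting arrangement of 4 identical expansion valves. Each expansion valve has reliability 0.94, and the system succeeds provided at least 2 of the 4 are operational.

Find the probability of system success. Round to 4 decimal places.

R = Σ_{i=2}^{4} C(4,i) p^i (1−p)^{4−i} with p = 0.94
C(4,2)·0.94^2·0.06^2 = 0.019086
C(4,3)·0.94^3·0.06^1 = 0.199340
C(4,4)·0.94^4·0.06^0 = 0.780749
Sum = 0.9992

0.9992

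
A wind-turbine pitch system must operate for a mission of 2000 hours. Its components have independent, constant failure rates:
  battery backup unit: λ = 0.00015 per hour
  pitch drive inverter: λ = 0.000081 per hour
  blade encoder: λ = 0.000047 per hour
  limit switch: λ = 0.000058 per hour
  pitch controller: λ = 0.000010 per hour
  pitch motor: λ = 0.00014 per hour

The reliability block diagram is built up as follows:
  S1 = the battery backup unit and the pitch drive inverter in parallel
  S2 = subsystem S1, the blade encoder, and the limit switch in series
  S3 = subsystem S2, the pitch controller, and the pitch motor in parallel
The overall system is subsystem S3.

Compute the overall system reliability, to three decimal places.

R(battery backup unit) = exp(−0.00015 × 2000) = 0.74082
R(pitch drive inverter) = exp(−0.000081 × 2000) = 0.85044
R(blade encoder) = exp(−0.000047 × 2000) = 0.91028
R(limit switch) = exp(−0.000058 × 2000) = 0.89048
R(pitch controller) = exp(−0.000010 × 2000) = 0.98020
R(pitch motor) = exp(−0.00014 × 2000) = 0.75578
Parallel (battery backup unit and pitch drive inverter): 1 − (1 − 0.74082)(1 − 0.85044) = 0.96124
Series ([0.96124], blade encoder, and limit switch): 0.96124 × 0.91028 × 0.89048 = 0.77917
Parallel ([0.77917], pitch controller, and pitch motor): 1 − (1 − 0.77917)(1 − 0.98020)(1 − 0.75578) = 0.999

0.999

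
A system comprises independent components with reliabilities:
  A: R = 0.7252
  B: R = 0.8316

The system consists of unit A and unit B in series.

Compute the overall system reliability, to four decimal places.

Series (A and B): 0.725200 × 0.831600 = 0.6031

0.6031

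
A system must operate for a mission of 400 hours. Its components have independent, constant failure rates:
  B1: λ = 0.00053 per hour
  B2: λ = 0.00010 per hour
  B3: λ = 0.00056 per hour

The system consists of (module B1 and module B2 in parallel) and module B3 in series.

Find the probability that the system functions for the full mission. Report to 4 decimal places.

0.7933

R(B1) = exp(−0.00053 × 400) = 0.808965
R(B2) = exp(−0.00010 × 400) = 0.960789
R(B3) = exp(−0.00056 × 400) = 0.799315
Parallel (B1 and B2): 1 − (1 − 0.808965)(1 − 0.960789) = 0.992509
Series ([0.992509] and B3): 0.992509 × 0.799315 = 0.7933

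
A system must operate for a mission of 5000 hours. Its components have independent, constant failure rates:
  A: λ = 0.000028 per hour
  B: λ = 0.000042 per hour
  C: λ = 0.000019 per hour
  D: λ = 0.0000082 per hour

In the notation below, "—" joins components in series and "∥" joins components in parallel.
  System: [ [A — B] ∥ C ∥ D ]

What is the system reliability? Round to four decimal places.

R(A) = exp(−0.000028 × 5000) = 0.869358
R(B) = exp(−0.000042 × 5000) = 0.810584
R(C) = exp(−0.000019 × 5000) = 0.909373
R(D) = exp(−0.0000082 × 5000) = 0.959829
Series (A and B): 0.869358 × 0.810584 = 0.704688
Parallel ([0.704688], C, and D): 1 − (1 − 0.704688)(1 − 0.909373)(1 − 0.959829) = 0.9989

0.9989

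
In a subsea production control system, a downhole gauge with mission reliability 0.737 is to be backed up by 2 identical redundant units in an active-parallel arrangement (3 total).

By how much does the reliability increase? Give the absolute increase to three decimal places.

0.245

R_before = 0.737
R_after = 1 − (1 − 0.737)^3 = 0.982
ΔR = 0.982 − 0.737 = 0.245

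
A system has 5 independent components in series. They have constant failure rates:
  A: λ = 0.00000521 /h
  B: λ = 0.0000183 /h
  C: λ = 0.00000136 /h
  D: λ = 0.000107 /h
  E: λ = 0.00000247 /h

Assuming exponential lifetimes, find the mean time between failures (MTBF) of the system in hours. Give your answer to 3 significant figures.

7440

Series of exponential components: λ_sys = Σ λ_i
λ_sys = 0.00000521 + 0.0000183 + 0.00000136 + 0.000107 + 0.00000247 = 1.3434e-04 /h
MTBF = 1 / λ_sys = 7440 h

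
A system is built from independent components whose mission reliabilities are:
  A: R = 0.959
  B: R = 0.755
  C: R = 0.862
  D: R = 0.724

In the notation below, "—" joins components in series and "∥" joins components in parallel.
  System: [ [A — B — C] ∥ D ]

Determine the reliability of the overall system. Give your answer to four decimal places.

0.8963

Series (A, B, and C): 0.959000 × 0.755000 × 0.862000 = 0.624127
Parallel ([0.624127] and D): 1 − (1 − 0.624127)(1 − 0.724000) = 0.8963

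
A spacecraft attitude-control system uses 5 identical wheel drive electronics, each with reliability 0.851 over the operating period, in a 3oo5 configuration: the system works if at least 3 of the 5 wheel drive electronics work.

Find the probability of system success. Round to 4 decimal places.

0.9739

R = Σ_{i=3}^{5} C(5,i) p^i (1−p)^{5−i} with p = 0.851
C(5,3)·0.851^3·0.149^2 = 0.136824
C(5,4)·0.851^4·0.149^1 = 0.390728
C(5,5)·0.851^5·0.149^0 = 0.446321
Sum = 0.9739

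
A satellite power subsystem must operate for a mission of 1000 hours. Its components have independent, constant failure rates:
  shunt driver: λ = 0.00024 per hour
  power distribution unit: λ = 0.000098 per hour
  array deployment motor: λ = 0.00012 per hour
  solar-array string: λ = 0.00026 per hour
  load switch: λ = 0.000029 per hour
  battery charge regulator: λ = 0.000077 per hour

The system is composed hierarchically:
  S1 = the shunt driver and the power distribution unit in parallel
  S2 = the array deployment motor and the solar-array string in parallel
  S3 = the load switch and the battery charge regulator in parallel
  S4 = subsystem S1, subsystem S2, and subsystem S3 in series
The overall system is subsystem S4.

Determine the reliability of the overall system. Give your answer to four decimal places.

0.9527

R(shunt driver) = exp(−0.00024 × 1000) = 0.786628
R(power distribution unit) = exp(−0.000098 × 1000) = 0.906649
R(array deployment motor) = exp(−0.00012 × 1000) = 0.886920
R(solar-array string) = exp(−0.00026 × 1000) = 0.771052
R(load switch) = exp(−0.000029 × 1000) = 0.971416
R(battery charge regulator) = exp(−0.000077 × 1000) = 0.925890
Parallel (shunt driver and power distribution unit): 1 − (1 − 0.786628)(1 − 0.906649) = 0.980082
Parallel (array deployment motor and solar-array string): 1 − (1 − 0.886920)(1 − 0.771052) = 0.974111
Parallel (load switch and battery charge regulator): 1 − (1 − 0.971416)(1 − 0.925890) = 0.997882
Series ([0.980082], [0.974111], and [0.997882]): 0.980082 × 0.974111 × 0.997882 = 0.9527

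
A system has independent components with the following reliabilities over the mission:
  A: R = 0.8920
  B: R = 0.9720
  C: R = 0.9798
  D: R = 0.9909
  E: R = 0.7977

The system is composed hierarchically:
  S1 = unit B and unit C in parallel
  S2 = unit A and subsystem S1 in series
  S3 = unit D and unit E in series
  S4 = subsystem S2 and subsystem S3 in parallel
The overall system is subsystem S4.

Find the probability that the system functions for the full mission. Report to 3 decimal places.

0.977

Parallel (B and C): 1 − (1 − 0.97200)(1 − 0.97980) = 0.99943
Series (A and [0.99943]): 0.89200 × 0.99943 = 0.89149
Series (D and E): 0.99090 × 0.79770 = 0.79044
Parallel ([0.89149] and [0.79044]): 1 − (1 − 0.89149)(1 − 0.79044) = 0.977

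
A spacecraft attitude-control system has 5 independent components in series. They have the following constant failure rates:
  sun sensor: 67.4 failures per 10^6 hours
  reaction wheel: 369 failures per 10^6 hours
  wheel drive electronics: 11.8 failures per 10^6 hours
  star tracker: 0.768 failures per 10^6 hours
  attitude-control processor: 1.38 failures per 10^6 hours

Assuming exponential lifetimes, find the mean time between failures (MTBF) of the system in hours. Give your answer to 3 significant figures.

Series of exponential components: λ_sys = Σ λ_i
λ_sys = 0.0000674 + 0.000369 + 0.0000118 + 0.000000768 + 0.00000138 = 4.5035e-04 /h
MTBF = 1 / λ_sys = 2220 h

2220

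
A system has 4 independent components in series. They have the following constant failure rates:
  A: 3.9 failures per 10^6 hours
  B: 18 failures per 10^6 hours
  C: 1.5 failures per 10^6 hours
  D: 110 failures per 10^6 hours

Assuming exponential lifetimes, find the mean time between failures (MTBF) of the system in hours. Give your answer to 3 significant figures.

Series of exponential components: λ_sys = Σ λ_i
λ_sys = 0.0000039 + 0.000018 + 0.0000015 + 0.00011 = 1.3340e-04 /h
MTBF = 1 / λ_sys = 7500 h

7500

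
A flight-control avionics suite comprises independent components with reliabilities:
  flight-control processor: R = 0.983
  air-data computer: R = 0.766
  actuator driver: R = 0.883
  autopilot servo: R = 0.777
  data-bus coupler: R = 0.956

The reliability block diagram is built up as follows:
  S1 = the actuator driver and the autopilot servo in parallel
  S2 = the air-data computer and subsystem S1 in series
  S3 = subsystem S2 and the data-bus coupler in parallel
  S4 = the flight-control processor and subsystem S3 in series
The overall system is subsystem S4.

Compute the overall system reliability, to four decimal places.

Parallel (actuator driver and autopilot servo): 1 − (1 − 0.883000)(1 − 0.777000) = 0.973909
Series (air-data computer and [0.973909]): 0.766000 × 0.973909 = 0.746014
Parallel ([0.746014] and data-bus coupler): 1 − (1 − 0.746014)(1 − 0.956000) = 0.988825
Series (flight-control processor and [0.988825]): 0.983000 × 0.988825 = 0.9720

0.9720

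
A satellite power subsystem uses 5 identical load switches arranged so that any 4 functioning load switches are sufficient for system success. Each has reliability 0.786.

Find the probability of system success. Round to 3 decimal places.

R = Σ_{i=4}^{5} C(5,i) p^i (1−p)^{5−i} with p = 0.786
C(5,4)·0.786^4·0.214^1 = 0.40839
C(5,5)·0.786^5·0.214^0 = 0.29999
Sum = 0.708

0.708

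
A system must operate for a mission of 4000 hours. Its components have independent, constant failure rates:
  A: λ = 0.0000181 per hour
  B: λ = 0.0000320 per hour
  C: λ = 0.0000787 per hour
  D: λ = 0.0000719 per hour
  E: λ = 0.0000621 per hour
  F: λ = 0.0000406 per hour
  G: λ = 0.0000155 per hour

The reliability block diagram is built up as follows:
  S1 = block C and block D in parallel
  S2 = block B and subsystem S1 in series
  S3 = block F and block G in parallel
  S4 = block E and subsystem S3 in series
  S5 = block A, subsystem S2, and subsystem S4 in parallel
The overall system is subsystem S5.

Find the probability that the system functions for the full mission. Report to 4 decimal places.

R(A) = exp(−0.0000181 × 4000) = 0.930159
R(B) = exp(−0.0000320 × 4000) = 0.879853
R(C) = exp(−0.0000787 × 4000) = 0.729935
R(D) = exp(−0.0000719 × 4000) = 0.750062
R(E) = exp(−0.0000621 × 4000) = 0.780048
R(F) = exp(−0.0000406 × 4000) = 0.850101
R(G) = exp(−0.0000155 × 4000) = 0.939883
Parallel (C and D): 1 − (1 − 0.729935)(1 − 0.750062) = 0.932500
Series (B and [0.932500]): 0.879853 × 0.932500 = 0.820463
Parallel (F and G): 1 − (1 − 0.850101)(1 − 0.939883) = 0.990989
Series (E and [0.990989]): 0.780048 × 0.990989 = 0.773019
Parallel (A, [0.820463], and [0.773019]): 1 − (1 − 0.930159)(1 − 0.820463)(1 − 0.773019) = 0.9972

0.9972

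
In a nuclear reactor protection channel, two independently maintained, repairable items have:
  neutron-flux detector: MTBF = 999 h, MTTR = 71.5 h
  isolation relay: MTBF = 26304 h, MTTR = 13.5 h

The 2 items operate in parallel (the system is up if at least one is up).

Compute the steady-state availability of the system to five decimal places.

0.99997

A(neutron-flux detector) = MTBF/(MTBF+MTTR) = 999/(999+71.5) = 0.933209
A(isolation relay) = MTBF/(MTBF+MTTR) = 26304/(26304+13.5) = 0.999487
Parallel availability: 1 − (1 − 0.933209)(1 − 0.999487) = 0.99997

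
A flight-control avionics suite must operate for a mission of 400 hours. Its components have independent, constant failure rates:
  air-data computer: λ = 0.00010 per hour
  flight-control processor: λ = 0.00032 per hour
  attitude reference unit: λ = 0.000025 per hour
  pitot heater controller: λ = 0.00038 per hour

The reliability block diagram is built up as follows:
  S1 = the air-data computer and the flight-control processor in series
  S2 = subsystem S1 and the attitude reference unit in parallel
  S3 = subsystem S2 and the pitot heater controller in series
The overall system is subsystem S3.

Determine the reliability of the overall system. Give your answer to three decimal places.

R(air-data computer) = exp(−0.00010 × 400) = 0.96079
R(flight-control processor) = exp(−0.00032 × 400) = 0.87985
R(attitude reference unit) = exp(−0.000025 × 400) = 0.99005
R(pitot heater controller) = exp(−0.00038 × 400) = 0.85899
Series (air-data computer and flight-control processor): 0.96079 × 0.87985 = 0.84535
Parallel ([0.84535] and attitude reference unit): 1 − (1 − 0.84535)(1 − 0.99005) = 0.99846
Series ([0.99846] and pitot heater controller): 0.99846 × 0.85899 = 0.858

0.858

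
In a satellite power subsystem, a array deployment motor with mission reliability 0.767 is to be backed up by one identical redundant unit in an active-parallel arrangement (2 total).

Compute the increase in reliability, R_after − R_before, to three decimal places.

0.179

R_before = 0.767
R_after = 1 − (1 − 0.767)^2 = 0.946
ΔR = 0.946 − 0.767 = 0.179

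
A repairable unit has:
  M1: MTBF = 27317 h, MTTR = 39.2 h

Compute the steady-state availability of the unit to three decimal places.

0.999

A(M1) = MTBF/(MTBF+MTTR) = 27317/(27317+39.2) = 0.999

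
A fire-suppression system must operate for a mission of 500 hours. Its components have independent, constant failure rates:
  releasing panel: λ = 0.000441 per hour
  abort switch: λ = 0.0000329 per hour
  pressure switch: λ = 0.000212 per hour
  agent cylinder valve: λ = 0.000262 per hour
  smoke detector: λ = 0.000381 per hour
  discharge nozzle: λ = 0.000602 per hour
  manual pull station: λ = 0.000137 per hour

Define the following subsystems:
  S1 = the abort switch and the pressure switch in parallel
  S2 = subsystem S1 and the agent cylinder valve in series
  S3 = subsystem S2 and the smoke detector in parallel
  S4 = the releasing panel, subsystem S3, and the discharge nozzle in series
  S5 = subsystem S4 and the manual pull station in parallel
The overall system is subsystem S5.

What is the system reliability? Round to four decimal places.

R(releasing panel) = exp(−0.000441 × 500) = 0.802118
R(abort switch) = exp(−0.0000329 × 500) = 0.983685
R(pressure switch) = exp(−0.000212 × 500) = 0.899425
R(agent cylinder valve) = exp(−0.000262 × 500) = 0.877218
R(smoke detector) = exp(−0.000381 × 500) = 0.826546
R(discharge nozzle) = exp(−0.000602 × 500) = 0.740078
R(manual pull station) = exp(−0.000137 × 500) = 0.933793
Parallel (abort switch and pressure switch): 1 − (1 − 0.983685)(1 − 0.899425) = 0.998359
Series ([0.998359] and agent cylinder valve): 0.998359 × 0.877218 = 0.875778
Parallel ([0.875778] and smoke detector): 1 − (1 − 0.875778)(1 − 0.826546) = 0.978453
Series (releasing panel, [0.978453], and discharge nozzle): 0.802118 × 0.978453 × 0.740078 = 0.580839
Parallel ([0.580839] and manual pull station): 1 − (1 − 0.580839)(1 − 0.933793) = 0.9722

0.9722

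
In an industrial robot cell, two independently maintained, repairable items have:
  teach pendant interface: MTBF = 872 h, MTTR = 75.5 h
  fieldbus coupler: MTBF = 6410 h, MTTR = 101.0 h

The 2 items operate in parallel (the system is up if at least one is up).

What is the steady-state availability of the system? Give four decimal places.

0.9988

A(teach pendant interface) = MTBF/(MTBF+MTTR) = 872/(872+75.5) = 0.920317
A(fieldbus coupler) = MTBF/(MTBF+MTTR) = 6410/(6410+101.0) = 0.984488
Parallel availability: 1 − (1 − 0.920317)(1 − 0.984488) = 0.9988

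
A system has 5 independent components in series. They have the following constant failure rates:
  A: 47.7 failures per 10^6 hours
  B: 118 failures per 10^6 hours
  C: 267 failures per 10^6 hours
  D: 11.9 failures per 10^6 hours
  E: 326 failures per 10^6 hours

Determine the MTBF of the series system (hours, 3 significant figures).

Series of exponential components: λ_sys = Σ λ_i
λ_sys = 0.0000477 + 0.000118 + 0.000267 + 0.0000119 + 0.000326 = 7.7060e-04 /h
MTBF = 1 / λ_sys = 1300 h

1300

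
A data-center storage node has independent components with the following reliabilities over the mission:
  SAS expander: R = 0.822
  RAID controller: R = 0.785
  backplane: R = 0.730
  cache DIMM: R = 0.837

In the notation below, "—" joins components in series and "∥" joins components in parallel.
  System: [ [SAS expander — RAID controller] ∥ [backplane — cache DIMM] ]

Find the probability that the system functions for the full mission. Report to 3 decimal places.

Series (SAS expander and RAID controller): 0.82200 × 0.78500 = 0.64527
Series (backplane and cache DIMM): 0.73000 × 0.83700 = 0.61101
Parallel ([0.64527] and [0.61101]): 1 − (1 − 0.64527)(1 − 0.61101) = 0.862

0.862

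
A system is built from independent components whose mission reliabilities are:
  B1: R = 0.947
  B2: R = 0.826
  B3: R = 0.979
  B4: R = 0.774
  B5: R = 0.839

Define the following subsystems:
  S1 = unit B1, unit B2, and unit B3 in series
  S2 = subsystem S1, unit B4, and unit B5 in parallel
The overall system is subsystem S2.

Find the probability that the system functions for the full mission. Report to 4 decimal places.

Series (B1, B2, and B3): 0.947000 × 0.826000 × 0.979000 = 0.765795
Parallel ([0.765795], B4, and B5): 1 − (1 − 0.765795)(1 − 0.774000)(1 − 0.839000) = 0.9915

0.9915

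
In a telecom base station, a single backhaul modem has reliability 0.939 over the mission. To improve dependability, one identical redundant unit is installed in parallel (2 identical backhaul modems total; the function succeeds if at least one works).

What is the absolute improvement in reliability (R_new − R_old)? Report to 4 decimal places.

R_before = 0.939
R_after = 1 − (1 − 0.939)^2 = 0.9963
ΔR = 0.9963 − 0.939 = 0.0573

0.0573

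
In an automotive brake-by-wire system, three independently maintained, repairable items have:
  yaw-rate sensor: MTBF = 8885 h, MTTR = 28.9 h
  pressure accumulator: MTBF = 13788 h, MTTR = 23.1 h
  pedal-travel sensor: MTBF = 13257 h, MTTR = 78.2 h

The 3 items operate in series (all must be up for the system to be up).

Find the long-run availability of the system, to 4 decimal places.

A(yaw-rate sensor) = MTBF/(MTBF+MTTR) = 8885/(8885+28.9) = 0.996758
A(pressure accumulator) = MTBF/(MTBF+MTTR) = 13788/(13788+23.1) = 0.998327
A(pedal-travel sensor) = MTBF/(MTBF+MTTR) = 13257/(13257+78.2) = 0.994136
Series availability: 0.996758 × 0.998327 × 0.994136 = 0.9893

0.9893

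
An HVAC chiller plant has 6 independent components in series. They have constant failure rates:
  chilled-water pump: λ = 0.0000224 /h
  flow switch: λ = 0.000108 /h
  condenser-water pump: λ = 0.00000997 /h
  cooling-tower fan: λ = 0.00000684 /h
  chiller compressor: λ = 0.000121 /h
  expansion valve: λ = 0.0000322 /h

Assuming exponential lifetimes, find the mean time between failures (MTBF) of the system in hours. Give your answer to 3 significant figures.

Series of exponential components: λ_sys = Σ λ_i
λ_sys = 0.0000224 + 0.000108 + 0.00000997 + 0.00000684 + 0.000121 + 0.0000322 = 3.0041e-04 /h
MTBF = 1 / λ_sys = 3330 h

3330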